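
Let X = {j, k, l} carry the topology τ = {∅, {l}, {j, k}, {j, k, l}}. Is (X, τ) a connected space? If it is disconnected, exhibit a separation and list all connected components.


(X, τ) is disconnected; components = [{l}, {j, k}].

Find clopen sets (U ∈ τ with X ∖ U ∈ τ):
  U = ∅, X ∖ U = {j, k, l} — both open, so U is clopen.
  U = {l}, X ∖ U = {j, k} — both open, so U is clopen.
  U = {j, k}, X ∖ U = {l} — both open, so U is clopen.
  U = {j, k, l}, X ∖ U = ∅ — both open, so U is clopen.
Nontrivial clopen(s) exist: e.g. {j, k}. So (X, τ) is disconnected.
Compute connected components by grouping points that agree on all clopens:
  component: {l}
  component: {j, k}


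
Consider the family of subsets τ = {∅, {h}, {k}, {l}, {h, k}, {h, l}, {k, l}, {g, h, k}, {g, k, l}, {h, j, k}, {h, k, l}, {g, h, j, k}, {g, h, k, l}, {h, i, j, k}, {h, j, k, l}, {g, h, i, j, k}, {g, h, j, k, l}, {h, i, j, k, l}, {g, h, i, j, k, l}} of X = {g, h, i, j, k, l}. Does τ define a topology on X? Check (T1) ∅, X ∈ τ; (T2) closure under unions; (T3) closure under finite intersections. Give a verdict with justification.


τ is NOT a topology on X.

Axiom (T1): ∅ ∈ τ? Yes; X ∈ τ? Yes.
Axiom (T2/T3): check pairwise unions and intersections of members of τ.
Counterexample for (T3): {g, h, k} ∩ {g, k, l} = {g, k} ∉ τ. Therefore τ is NOT a topology.


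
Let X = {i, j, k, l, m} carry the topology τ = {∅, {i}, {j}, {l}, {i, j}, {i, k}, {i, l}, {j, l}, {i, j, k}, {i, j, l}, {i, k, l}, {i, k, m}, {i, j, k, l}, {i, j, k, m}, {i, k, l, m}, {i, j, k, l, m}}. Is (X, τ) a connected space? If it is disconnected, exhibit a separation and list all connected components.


(X, τ) is disconnected; components = [{j}, {l}, {i, k, m}].

Find clopen sets (U ∈ τ with X ∖ U ∈ τ):
  U = ∅, X ∖ U = {i, j, k, l, m} — both open, so U is clopen.
  U = {j}, X ∖ U = {i, k, l, m} — both open, so U is clopen.
  U = {l}, X ∖ U = {i, j, k, m} — both open, so U is clopen.
  U = {j, l}, X ∖ U = {i, k, m} — both open, so U is clopen.
  U = {i, k, m}, X ∖ U = {j, l} — both open, so U is clopen.
  U = {i, j, k, m}, X ∖ U = {l} — both open, so U is clopen.
  U = {i, k, l, m}, X ∖ U = {j} — both open, so U is clopen.
  U = {i, j, k, l, m}, X ∖ U = ∅ — both open, so U is clopen.
Nontrivial clopen(s) exist: e.g. {i, k, m}. So (X, τ) is disconnected.
Compute connected components by grouping points that agree on all clopens:
  component: {j}
  component: {l}
  component: {i, k, m}


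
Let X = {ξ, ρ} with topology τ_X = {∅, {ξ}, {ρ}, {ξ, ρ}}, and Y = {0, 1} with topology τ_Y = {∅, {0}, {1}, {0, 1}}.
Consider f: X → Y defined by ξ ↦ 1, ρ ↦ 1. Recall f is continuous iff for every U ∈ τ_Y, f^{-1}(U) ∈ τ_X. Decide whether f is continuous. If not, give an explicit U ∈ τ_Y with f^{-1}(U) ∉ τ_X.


f IS continuous.

Compute f^{-1}(U) for each U ∈ τ_Y:
  U = ∅: f^{-1}(U) = ∅ ∈ τ_X ✓.
  U = {0}: f^{-1}(U) = ∅ ∈ τ_X ✓.
  U = {1}: f^{-1}(U) = {ξ, ρ} ∈ τ_X ✓.
  U = {0, 1}: f^{-1}(U) = {ξ, ρ} ∈ τ_X ✓.
Every preimage lies in τ_X, so f IS continuous.


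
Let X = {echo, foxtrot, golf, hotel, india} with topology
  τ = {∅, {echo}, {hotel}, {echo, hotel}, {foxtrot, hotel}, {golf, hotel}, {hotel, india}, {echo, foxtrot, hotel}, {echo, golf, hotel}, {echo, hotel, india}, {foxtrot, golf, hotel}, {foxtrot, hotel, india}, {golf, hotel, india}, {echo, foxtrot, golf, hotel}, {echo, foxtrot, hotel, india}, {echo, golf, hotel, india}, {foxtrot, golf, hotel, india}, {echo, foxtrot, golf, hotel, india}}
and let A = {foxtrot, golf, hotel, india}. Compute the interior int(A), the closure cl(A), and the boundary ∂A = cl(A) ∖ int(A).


int(A) = {foxtrot, golf, hotel, india}, cl(A) = {foxtrot, golf, hotel, india}, ∂A = ∅.

Closed sets in (X, τ) are complements of opens:
  closed(X, τ) = {∅, {echo}, {foxtrot}, {golf}, {india}, {echo, foxtrot}, {echo, golf}, {echo, india}, {foxtrot, golf}, {foxtrot, india}, {golf, india}, {echo, foxtrot, golf}, {echo, foxtrot, india}, {echo, golf, india}, {foxtrot, golf, india}, {echo, foxtrot, golf, india}, {foxtrot, golf, hotel, india}, {echo, foxtrot, golf, hotel, india}}.
int(A) = ⋃ {U ∈ τ : U ⊆ A}. Opens contained in A: ∅, {hotel}, {foxtrot, hotel}, {golf, hotel}, {hotel, india}, {foxtrot, golf, hotel}, {foxtrot, hotel, india}, {golf, hotel, india}, {foxtrot, golf, hotel, india}.
Taking the union of these: int(A) = {foxtrot, golf, hotel, india}.
cl(A) = ⋂ {C closed : A ⊆ C}. Closed sets containing A: {foxtrot, golf, hotel, india}, {echo, foxtrot, golf, hotel, india}.
Intersecting these: cl(A) = {foxtrot, golf, hotel, india}.
∂A = cl(A) ∖ int(A) = {foxtrot, golf, hotel, india} ∖ {foxtrot, golf, hotel, india} = ∅.


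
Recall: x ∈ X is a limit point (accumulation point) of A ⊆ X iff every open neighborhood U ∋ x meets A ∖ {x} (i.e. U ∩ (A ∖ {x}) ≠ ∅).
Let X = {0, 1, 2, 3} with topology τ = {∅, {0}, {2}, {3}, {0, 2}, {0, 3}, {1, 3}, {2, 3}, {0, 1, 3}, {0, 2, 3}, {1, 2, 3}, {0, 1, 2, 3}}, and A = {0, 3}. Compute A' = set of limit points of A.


A' = {1}

For each x ∈ X, list the open sets U ∈ τ with x ∈ U, then check whether U ∩ (A ∖ {x}) ≠ ∅ for every such U.
  x = 0: open {0} ∋ x has {0} ∩ (A ∖ {0}) = ∅, so x is NOT a limit point.
  x = 1: opens ∋ x are {1, 3}, {0, 1, 3}, {1, 2, 3}, {0, 1, 2, 3}; each meets A ∖ {1}, so x IS a limit point.
  x = 2: open {2} ∋ x has {2} ∩ (A ∖ {2}) = ∅, so x is NOT a limit point.
  x = 3: open {3} ∋ x has {3} ∩ (A ∖ {3}) = ∅, so x is NOT a limit point.
Collecting: A' = {1}.


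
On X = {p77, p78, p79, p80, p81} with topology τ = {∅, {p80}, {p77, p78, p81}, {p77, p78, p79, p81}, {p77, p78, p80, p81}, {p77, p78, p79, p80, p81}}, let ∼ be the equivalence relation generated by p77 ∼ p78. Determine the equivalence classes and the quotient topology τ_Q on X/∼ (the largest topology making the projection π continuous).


X/∼ = {[p77=p78], [p79], [p80], [p81]}; |τ_Q| = 6.

Equivalence classes: [p77=p78], [p79], [p80], [p81].
Quotient map π: X → X/∼ sends p77 ↦ [p77=p78], p78 ↦ [p77=p78], p79 ↦ [p79], p80 ↦ [p80], p81 ↦ [p81].
For each subset V ⊆ X/∼, compute π^{-1}(V) ⊆ X and check whether π^{-1}(V) ∈ τ. V is open in τ_Q iff π^{-1}(V) ∈ τ.
  V = {}: π^{-1}(V) = ∅ ∈ τ ✓.
  V = {[p77=p78]}: π^{-1}(V) = {p77, p78} ∉ τ ✗.
  V = {[p79]}: π^{-1}(V) = {p79} ∉ τ ✗.
  V = {[p77=p78], [p79]}: π^{-1}(V) = {p77, p78, p79} ∉ τ ✗.
  V = {[p80]}: π^{-1}(V) = {p80} ∈ τ ✓.
  V = {[p77=p78], [p80]}: π^{-1}(V) = {p77, p78, p80} ∉ τ ✗.
  V = {[p79], [p80]}: π^{-1}(V) = {p79, p80} ∉ τ ✗.
  V = {[p77=p78], [p79], [p80]}: π^{-1}(V) = {p77, p78, p79, p80} ∉ τ ✗.
  V = {[p81]}: π^{-1}(V) = {p81} ∉ τ ✗.
  V = {[p77=p78], [p81]}: π^{-1}(V) = {p77, p78, p81} ∈ τ ✓.
  V = {[p79], [p81]}: π^{-1}(V) = {p79, p81} ∉ τ ✗.
  V = {[p77=p78], [p79], [p81]}: π^{-1}(V) = {p77, p78, p79, p81} ∈ τ ✓.
  V = {[p80], [p81]}: π^{-1}(V) = {p80, p81} ∉ τ ✗.
  V = {[p77=p78], [p80], [p81]}: π^{-1}(V) = {p77, p78, p80, p81} ∈ τ ✓.
  V = {[p79], [p80], [p81]}: π^{-1}(V) = {p79, p80, p81} ∉ τ ✗.
  V = {[p77=p78], [p79], [p80], [p81]}: π^{-1}(V) = {p77, p78, p79, p80, p81} ∈ τ ✓.
Open sets in the quotient: τ_Q = {{}, {[p80]}, {[p77=p78], [p81]}, {[p77=p78], [p79], [p81]}, {[p77=p78], [p80], [p81]}, {[p77=p78], [p79], [p80], [p81]}} (6 elements).


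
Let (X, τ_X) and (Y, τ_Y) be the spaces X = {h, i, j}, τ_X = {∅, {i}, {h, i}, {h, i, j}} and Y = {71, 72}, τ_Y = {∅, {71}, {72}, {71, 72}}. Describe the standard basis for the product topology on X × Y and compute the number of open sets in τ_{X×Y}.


Basis B = {∅ × ∅, {i} × {71}, {i} × {72}, {h, i} × {71}, {h, i} × {72}, {i} × {71, 72}, {h, i, j} × {71}, {h, i, j} × {72}, {h, i} × {71, 72}, {h, i, j} × {71, 72}}; |τ_{X×Y}| = 16.

Enumerate products U × V with U ∈ τ_X, V ∈ τ_Y (deduplicated):
  ∅ × ∅ = {} (∅)
  {i} × {71} = {(i,71)}
  {i} × {72} = {(i,72)}
  {h, i} × {71} = {(h,71), (i,71)}
  {h, i} × {72} = {(h,72), (i,72)}
  {i} × {71, 72} = {(i,71), (i,72)}
  {h, i, j} × {71} = {(h,71), (i,71), (j,71)}
  {h, i, j} × {72} = {(h,72), (i,72), (j,72)}
  {h, i} × {71, 72} = {(h,71), (h,72), (i,71), (i,72)}
  {h, i, j} × {71, 72} = {(h,71), (h,72), (i,71), (i,72), (j,71), (j,72)}
These 10 distinct sets form the basis B.
Close under arbitrary unions to get τ_{X×Y}; counting gives |τ_{X×Y}| = 16.


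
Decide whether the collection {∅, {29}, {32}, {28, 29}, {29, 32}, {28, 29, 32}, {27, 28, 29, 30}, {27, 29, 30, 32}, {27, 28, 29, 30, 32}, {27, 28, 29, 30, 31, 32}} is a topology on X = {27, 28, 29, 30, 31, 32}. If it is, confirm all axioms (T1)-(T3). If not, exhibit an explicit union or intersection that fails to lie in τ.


τ is NOT a topology on X.

Axiom (T1): ∅ ∈ τ? Yes; X ∈ τ? Yes.
Axiom (T2/T3): check pairwise unions and intersections of members of τ.
Counterexample for (T3): {27, 28, 29, 30} ∩ {27, 29, 30, 32} = {27, 29, 30} ∉ τ. Therefore τ is NOT a topology.


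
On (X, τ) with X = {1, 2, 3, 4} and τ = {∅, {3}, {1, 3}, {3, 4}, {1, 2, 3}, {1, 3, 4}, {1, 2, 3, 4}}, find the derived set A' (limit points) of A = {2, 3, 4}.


A' = {1, 2, 4}

For each x ∈ X, list the open sets U ∈ τ with x ∈ U, then check whether U ∩ (A ∖ {x}) ≠ ∅ for every such U.
  x = 1: opens ∋ x are {1, 3}, {1, 2, 3}, {1, 3, 4}, {1, 2, 3, 4}; each meets A ∖ {1}, so x IS a limit point.
  x = 2: opens ∋ x are {1, 2, 3}, {1, 2, 3, 4}; each meets A ∖ {2}, so x IS a limit point.
  x = 3: open {3} ∋ x has {3} ∩ (A ∖ {3}) = ∅, so x is NOT a limit point.
  x = 4: opens ∋ x are {3, 4}, {1, 3, 4}, {1, 2, 3, 4}; each meets A ∖ {4}, so x IS a limit point.
Collecting: A' = {1, 2, 4}.


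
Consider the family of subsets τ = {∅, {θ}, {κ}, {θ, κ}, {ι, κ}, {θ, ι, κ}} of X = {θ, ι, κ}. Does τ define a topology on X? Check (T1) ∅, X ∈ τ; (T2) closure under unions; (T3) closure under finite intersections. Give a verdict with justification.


τ IS a topology on X.

Axiom (T1): ∅ ∈ τ? Yes; X ∈ τ? Yes.
Axiom (T2/T3): check pairwise unions and intersections of members of τ.
All pairwise intersections and unions checked — each lies in τ. Therefore τ satisfies (T1), (T2), (T3): it IS a topology on X.


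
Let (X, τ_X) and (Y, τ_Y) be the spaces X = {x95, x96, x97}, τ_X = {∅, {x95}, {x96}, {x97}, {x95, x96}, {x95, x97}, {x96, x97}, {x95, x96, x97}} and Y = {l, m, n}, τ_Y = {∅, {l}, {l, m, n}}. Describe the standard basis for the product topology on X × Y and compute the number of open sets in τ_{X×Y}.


Basis B = {∅ × ∅, {x95} × {l}, {x96} × {l}, {x97} × {l}, {x95, x96} × {l}, {x95, x97} × {l}, {x96, x97} × {l}, {x95} × {l, m, n}, {x95, x96, x97} × {l}, {x96} × {l, m, n}, {x97} × {l, m, n}, {x95, x96} × {l, m, n}, {x95, x97} × {l, m, n}, {x96, x97} × {l, m, n}, {x95, x96, x97} × {l, m, n}}; |τ_{X×Y}| = 27.

Enumerate products U × V with U ∈ τ_X, V ∈ τ_Y (deduplicated):
  ∅ × ∅ = {} (∅)
  {x95} × {l} = {(x95,l)}
  {x96} × {l} = {(x96,l)}
  {x97} × {l} = {(x97,l)}
  {x95, x96} × {l} = {(x95,l), (x96,l)}
  {x95, x97} × {l} = {(x95,l), (x97,l)}
  {x96, x97} × {l} = {(x96,l), (x97,l)}
  {x95} × {l, m, n} = {(x95,l), (x95,m), (x95,n)}
  {x95, x96, x97} × {l} = {(x95,l), (x96,l), (x97,l)}
  {x96} × {l, m, n} = {(x96,l), (x96,m), (x96,n)}
  {x97} × {l, m, n} = {(x97,l), (x97,m), (x97,n)}
  {x95, x96} × {l, m, n} = {(x95,l), (x95,m), (x95,n), (x96,l), (x96,m), (x96,n)}
  {x95, x97} × {l, m, n} = {(x95,l), (x95,m), (x95,n), (x97,l), (x97,m), (x97,n)}
  {x96, x97} × {l, m, n} = {(x96,l), (x96,m), (x96,n), (x97,l), (x97,m), (x97,n)}
  {x95, x96, x97} × {l, m, n} = {(x95,l), (x95,m), (x95,n), (x96,l), (x96,m), (x96,n), (x97,l), (x97,m), (x97,n)}
These 15 distinct sets form the basis B.
Close under arbitrary unions to get τ_{X×Y}; counting gives |τ_{X×Y}| = 27.


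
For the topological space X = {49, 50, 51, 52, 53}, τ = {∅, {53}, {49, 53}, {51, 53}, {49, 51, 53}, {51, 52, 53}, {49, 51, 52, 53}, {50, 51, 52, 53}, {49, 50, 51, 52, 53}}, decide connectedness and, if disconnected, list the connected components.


(X, τ) is connected.

Find clopen sets (U ∈ τ with X ∖ U ∈ τ):
  U = ∅, X ∖ U = {49, 50, 51, 52, 53} — both open, so U is clopen.
  U = {49, 50, 51, 52, 53}, X ∖ U = ∅ — both open, so U is clopen.
Only trivial clopens (∅ and X) exist, so (X, τ) is connected.
Compute connected components by grouping points that agree on all clopens:
  component: {49, 50, 51, 52, 53}


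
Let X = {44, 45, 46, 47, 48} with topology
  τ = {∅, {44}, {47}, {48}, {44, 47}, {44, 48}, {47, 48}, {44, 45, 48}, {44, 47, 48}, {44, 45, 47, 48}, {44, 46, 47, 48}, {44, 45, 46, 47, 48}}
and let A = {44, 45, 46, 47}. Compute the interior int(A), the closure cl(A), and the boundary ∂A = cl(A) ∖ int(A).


int(A) = {44, 47}, cl(A) = {44, 45, 46, 47}, ∂A = {45, 46}.

Closed sets in (X, τ) are complements of opens:
  closed(X, τ) = {∅, {45}, {46}, {45, 46}, {46, 47}, {44, 45, 46}, {45, 46, 47}, {45, 46, 48}, {44, 45, 46, 47}, {44, 45, 46, 48}, {45, 46, 47, 48}, {44, 45, 46, 47, 48}}.
int(A) = ⋃ {U ∈ τ : U ⊆ A}. Opens contained in A: ∅, {44}, {47}, {44, 47}.
Taking the union of these: int(A) = {44, 47}.
cl(A) = ⋂ {C closed : A ⊆ C}. Closed sets containing A: {44, 45, 46, 47}, {44, 45, 46, 47, 48}.
Intersecting these: cl(A) = {44, 45, 46, 47}.
∂A = cl(A) ∖ int(A) = {44, 45, 46, 47} ∖ {44, 47} = {45, 46}.


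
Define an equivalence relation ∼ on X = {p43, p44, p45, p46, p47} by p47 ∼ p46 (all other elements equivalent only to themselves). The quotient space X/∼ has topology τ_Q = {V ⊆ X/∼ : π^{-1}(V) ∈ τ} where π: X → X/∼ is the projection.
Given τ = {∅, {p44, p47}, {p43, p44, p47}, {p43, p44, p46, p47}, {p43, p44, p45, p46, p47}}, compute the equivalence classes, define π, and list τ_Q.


X/∼ = {[p43], [p44], [p45], [p46=p47]}; |τ_Q| = 3.

Equivalence classes: [p43], [p44], [p45], [p46=p47].
Quotient map π: X → X/∼ sends p43 ↦ [p43], p44 ↦ [p44], p45 ↦ [p45], p46 ↦ [p46=p47], p47 ↦ [p46=p47].
For each subset V ⊆ X/∼, compute π^{-1}(V) ⊆ X and check whether π^{-1}(V) ∈ τ. V is open in τ_Q iff π^{-1}(V) ∈ τ.
  V = {}: π^{-1}(V) = ∅ ∈ τ ✓.
  V = {[p43]}: π^{-1}(V) = {p43} ∉ τ ✗.
  V = {[p44]}: π^{-1}(V) = {p44} ∉ τ ✗.
  V = {[p43], [p44]}: π^{-1}(V) = {p43, p44} ∉ τ ✗.
  V = {[p45]}: π^{-1}(V) = {p45} ∉ τ ✗.
  V = {[p43], [p45]}: π^{-1}(V) = {p43, p45} ∉ τ ✗.
  V = {[p44], [p45]}: π^{-1}(V) = {p44, p45} ∉ τ ✗.
  V = {[p43], [p44], [p45]}: π^{-1}(V) = {p43, p44, p45} ∉ τ ✗.
  V = {[p46=p47]}: π^{-1}(V) = {p46, p47} ∉ τ ✗.
  V = {[p43], [p46=p47]}: π^{-1}(V) = {p43, p46, p47} ∉ τ ✗.
  V = {[p44], [p46=p47]}: π^{-1}(V) = {p44, p46, p47} ∉ τ ✗.
  V = {[p43], [p44], [p46=p47]}: π^{-1}(V) = {p43, p44, p46, p47} ∈ τ ✓.
  V = {[p45], [p46=p47]}: π^{-1}(V) = {p45, p46, p47} ∉ τ ✗.
  V = {[p43], [p45], [p46=p47]}: π^{-1}(V) = {p43, p45, p46, p47} ∉ τ ✗.
  V = {[p44], [p45], [p46=p47]}: π^{-1}(V) = {p44, p45, p46, p47} ∉ τ ✗.
  V = {[p43], [p44], [p45], [p46=p47]}: π^{-1}(V) = {p43, p44, p45, p46, p47} ∈ τ ✓.
Open sets in the quotient: τ_Q = {{}, {[p43], [p44], [p46=p47]}, {[p43], [p44], [p45], [p46=p47]}} (3 elements).


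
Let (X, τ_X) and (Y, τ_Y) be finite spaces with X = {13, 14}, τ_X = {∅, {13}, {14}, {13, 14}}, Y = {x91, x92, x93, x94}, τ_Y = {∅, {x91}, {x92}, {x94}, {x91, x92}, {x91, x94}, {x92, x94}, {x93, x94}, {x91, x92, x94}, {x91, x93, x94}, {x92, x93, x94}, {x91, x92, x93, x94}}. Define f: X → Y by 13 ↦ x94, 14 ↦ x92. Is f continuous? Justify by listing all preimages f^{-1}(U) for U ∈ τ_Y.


f IS continuous.

Compute f^{-1}(U) for each U ∈ τ_Y:
  U = ∅: f^{-1}(U) = ∅ ∈ τ_X ✓.
  U = {x91}: f^{-1}(U) = ∅ ∈ τ_X ✓.
  U = {x92}: f^{-1}(U) = {14} ∈ τ_X ✓.
  U = {x94}: f^{-1}(U) = {13} ∈ τ_X ✓.
  U = {x91, x92}: f^{-1}(U) = {14} ∈ τ_X ✓.
  U = {x91, x94}: f^{-1}(U) = {13} ∈ τ_X ✓.
  U = {x92, x94}: f^{-1}(U) = {13, 14} ∈ τ_X ✓.
  U = {x93, x94}: f^{-1}(U) = {13} ∈ τ_X ✓.
  U = {x91, x92, x94}: f^{-1}(U) = {13, 14} ∈ τ_X ✓.
  U = {x91, x93, x94}: f^{-1}(U) = {13} ∈ τ_X ✓.
  U = {x92, x93, x94}: f^{-1}(U) = {13, 14} ∈ τ_X ✓.
  U = {x91, x92, x93, x94}: f^{-1}(U) = {13, 14} ∈ τ_X ✓.
Every preimage lies in τ_X, so f IS continuous.


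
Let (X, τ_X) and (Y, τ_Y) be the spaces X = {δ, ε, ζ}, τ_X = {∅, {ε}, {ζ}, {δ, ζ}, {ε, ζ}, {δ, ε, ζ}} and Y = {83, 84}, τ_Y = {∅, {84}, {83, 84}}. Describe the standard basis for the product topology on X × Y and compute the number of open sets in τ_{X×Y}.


Basis B = {∅ × ∅, {ε} × {84}, {ζ} × {84}, {δ, ζ} × {84}, {ε} × {83, 84}, {ε, ζ} × {84}, {ζ} × {83, 84}, {δ, ε, ζ} × {84}, {δ, ζ} × {83, 84}, {ε, ζ} × {83, 84}, {δ, ε, ζ} × {83, 84}}; |τ_{X×Y}| = 18.

Enumerate products U × V with U ∈ τ_X, V ∈ τ_Y (deduplicated):
  ∅ × ∅ = {} (∅)
  {ε} × {84} = {(ε,84)}
  {ζ} × {84} = {(ζ,84)}
  {δ, ζ} × {84} = {(δ,84), (ζ,84)}
  {ε} × {83, 84} = {(ε,83), (ε,84)}
  {ε, ζ} × {84} = {(ε,84), (ζ,84)}
  {ζ} × {83, 84} = {(ζ,83), (ζ,84)}
  {δ, ε, ζ} × {84} = {(δ,84), (ε,84), (ζ,84)}
  {δ, ζ} × {83, 84} = {(δ,83), (δ,84), (ζ,83), (ζ,84)}
  {ε, ζ} × {83, 84} = {(ε,83), (ε,84), (ζ,83), (ζ,84)}
  {δ, ε, ζ} × {83, 84} = {(δ,83), (δ,84), (ε,83), (ε,84), (ζ,83), (ζ,84)}
These 11 distinct sets form the basis B.
Close under arbitrary unions to get τ_{X×Y}; counting gives |τ_{X×Y}| = 18.


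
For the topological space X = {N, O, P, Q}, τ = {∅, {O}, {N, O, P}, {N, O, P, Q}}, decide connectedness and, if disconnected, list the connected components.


(X, τ) is connected.

Find clopen sets (U ∈ τ with X ∖ U ∈ τ):
  U = ∅, X ∖ U = {N, O, P, Q} — both open, so U is clopen.
  U = {N, O, P, Q}, X ∖ U = ∅ — both open, so U is clopen.
Only trivial clopens (∅ and X) exist, so (X, τ) is connected.
Compute connected components by grouping points that agree on all clopens:
  component: {N, O, P, Q}


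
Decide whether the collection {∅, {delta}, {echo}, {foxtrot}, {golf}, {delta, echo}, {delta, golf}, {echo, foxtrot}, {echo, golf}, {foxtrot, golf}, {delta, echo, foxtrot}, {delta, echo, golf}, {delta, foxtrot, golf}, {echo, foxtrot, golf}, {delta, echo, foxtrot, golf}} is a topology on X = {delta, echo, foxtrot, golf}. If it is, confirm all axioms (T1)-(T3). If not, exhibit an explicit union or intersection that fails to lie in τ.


τ is NOT a topology on X.

Axiom (T1): ∅ ∈ τ? Yes; X ∈ τ? Yes.
Axiom (T2/T3): check pairwise unions and intersections of members of τ.
Counterexample for (T2): {delta} ∪ {foxtrot} = {delta, foxtrot} ∉ τ. Therefore τ is NOT a topology.


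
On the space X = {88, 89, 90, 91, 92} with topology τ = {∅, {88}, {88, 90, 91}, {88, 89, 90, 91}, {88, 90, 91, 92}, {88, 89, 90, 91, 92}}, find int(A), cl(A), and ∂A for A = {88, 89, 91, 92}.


int(A) = {88}, cl(A) = {88, 89, 90, 91, 92}, ∂A = {89, 90, 91, 92}.

Closed sets in (X, τ) are complements of opens:
  closed(X, τ) = {∅, {89}, {92}, {89, 92}, {89, 90, 91, 92}, {88, 89, 90, 91, 92}}.
int(A) = ⋃ {U ∈ τ : U ⊆ A}. Opens contained in A: ∅, {88}.
Taking the union of these: int(A) = {88}.
cl(A) = ⋂ {C closed : A ⊆ C}. Closed sets containing A: {88, 89, 90, 91, 92}.
Intersecting these: cl(A) = {88, 89, 90, 91, 92}.
∂A = cl(A) ∖ int(A) = {88, 89, 90, 91, 92} ∖ {88} = {89, 90, 91, 92}.


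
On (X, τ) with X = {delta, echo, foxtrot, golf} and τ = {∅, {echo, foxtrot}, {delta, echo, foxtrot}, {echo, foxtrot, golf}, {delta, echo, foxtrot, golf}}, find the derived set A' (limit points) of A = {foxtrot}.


A' = {delta, echo, golf}

For each x ∈ X, list the open sets U ∈ τ with x ∈ U, then check whether U ∩ (A ∖ {x}) ≠ ∅ for every such U.
  x = delta: opens ∋ x are {delta, echo, foxtrot}, {delta, echo, foxtrot, golf}; each meets A ∖ {delta}, so x IS a limit point.
  x = echo: opens ∋ x are {echo, foxtrot}, {delta, echo, foxtrot}, {echo, foxtrot, golf}, {delta, echo, foxtrot, golf}; each meets A ∖ {echo}, so x IS a limit point.
  x = foxtrot: open {echo, foxtrot} ∋ x has {echo, foxtrot} ∩ (A ∖ {foxtrot}) = ∅, so x is NOT a limit point.
  x = golf: opens ∋ x are {echo, foxtrot, golf}, {delta, echo, foxtrot, golf}; each meets A ∖ {golf}, so x IS a limit point.
Collecting: A' = {delta, echo, golf}.


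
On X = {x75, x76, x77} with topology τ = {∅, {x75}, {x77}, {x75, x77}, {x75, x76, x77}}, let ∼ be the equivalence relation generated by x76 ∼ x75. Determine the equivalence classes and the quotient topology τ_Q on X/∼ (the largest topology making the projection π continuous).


X/∼ = {[x75=x76], [x77]}; |τ_Q| = 3.

Equivalence classes: [x75=x76], [x77].
Quotient map π: X → X/∼ sends x75 ↦ [x75=x76], x76 ↦ [x75=x76], x77 ↦ [x77].
For each subset V ⊆ X/∼, compute π^{-1}(V) ⊆ X and check whether π^{-1}(V) ∈ τ. V is open in τ_Q iff π^{-1}(V) ∈ τ.
  V = {}: π^{-1}(V) = ∅ ∈ τ ✓.
  V = {[x75=x76]}: π^{-1}(V) = {x75, x76} ∉ τ ✗.
  V = {[x77]}: π^{-1}(V) = {x77} ∈ τ ✓.
  V = {[x75=x76], [x77]}: π^{-1}(V) = {x75, x76, x77} ∈ τ ✓.
Open sets in the quotient: τ_Q = {{}, {[x77]}, {[x75=x76], [x77]}} (3 elements).


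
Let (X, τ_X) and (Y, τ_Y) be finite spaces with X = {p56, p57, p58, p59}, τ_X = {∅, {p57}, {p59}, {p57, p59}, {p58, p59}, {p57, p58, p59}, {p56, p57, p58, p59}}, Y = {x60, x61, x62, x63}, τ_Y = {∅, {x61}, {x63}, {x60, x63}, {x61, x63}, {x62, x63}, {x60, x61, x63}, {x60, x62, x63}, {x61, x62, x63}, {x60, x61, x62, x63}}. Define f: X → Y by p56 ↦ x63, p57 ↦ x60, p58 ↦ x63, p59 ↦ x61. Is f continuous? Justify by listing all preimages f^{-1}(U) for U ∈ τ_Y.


f is NOT continuous.

Compute f^{-1}(U) for each U ∈ τ_Y:
  U = ∅: f^{-1}(U) = ∅ ∈ τ_X ✓.
  U = {x61}: f^{-1}(U) = {p59} ∈ τ_X ✓.
  U = {x63}: f^{-1}(U) = {p56, p58} ∉ τ_X ✗.
  U = {x60, x63}: f^{-1}(U) = {p56, p57, p58} ∉ τ_X ✗.
  U = {x61, x63}: f^{-1}(U) = {p56, p58, p59} ∉ τ_X ✗.
  U = {x62, x63}: f^{-1}(U) = {p56, p58} ∉ τ_X ✗.
  U = {x60, x61, x63}: f^{-1}(U) = {p56, p57, p58, p59} ∈ τ_X ✓.
  U = {x60, x62, x63}: f^{-1}(U) = {p56, p57, p58} ∉ τ_X ✗.
  U = {x61, x62, x63}: f^{-1}(U) = {p56, p58, p59} ∉ τ_X ✗.
  U = {x60, x61, x62, x63}: f^{-1}(U) = {p56, p57, p58, p59} ∈ τ_X ✓.
Found U = {x63} with f^{-1}(U) = {p56, p58} not in τ_X. Therefore f is NOT continuous.


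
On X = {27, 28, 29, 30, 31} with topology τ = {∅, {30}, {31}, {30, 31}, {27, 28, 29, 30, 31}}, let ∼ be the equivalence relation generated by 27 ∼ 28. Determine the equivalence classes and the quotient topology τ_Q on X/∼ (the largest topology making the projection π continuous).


X/∼ = {[27=28], [29], [30], [31]}; |τ_Q| = 5.

Equivalence classes: [27=28], [29], [30], [31].
Quotient map π: X → X/∼ sends 27 ↦ [27=28], 28 ↦ [27=28], 29 ↦ [29], 30 ↦ [30], 31 ↦ [31].
For each subset V ⊆ X/∼, compute π^{-1}(V) ⊆ X and check whether π^{-1}(V) ∈ τ. V is open in τ_Q iff π^{-1}(V) ∈ τ.
  V = {}: π^{-1}(V) = ∅ ∈ τ ✓.
  V = {[27=28]}: π^{-1}(V) = {27, 28} ∉ τ ✗.
  V = {[29]}: π^{-1}(V) = {29} ∉ τ ✗.
  V = {[27=28], [29]}: π^{-1}(V) = {27, 28, 29} ∉ τ ✗.
  V = {[30]}: π^{-1}(V) = {30} ∈ τ ✓.
  V = {[27=28], [30]}: π^{-1}(V) = {27, 28, 30} ∉ τ ✗.
  V = {[29], [30]}: π^{-1}(V) = {29, 30} ∉ τ ✗.
  V = {[27=28], [29], [30]}: π^{-1}(V) = {27, 28, 29, 30} ∉ τ ✗.
  V = {[31]}: π^{-1}(V) = {31} ∈ τ ✓.
  V = {[27=28], [31]}: π^{-1}(V) = {27, 28, 31} ∉ τ ✗.
  V = {[29], [31]}: π^{-1}(V) = {29, 31} ∉ τ ✗.
  V = {[27=28], [29], [31]}: π^{-1}(V) = {27, 28, 29, 31} ∉ τ ✗.
  V = {[30], [31]}: π^{-1}(V) = {30, 31} ∈ τ ✓.
  V = {[27=28], [30], [31]}: π^{-1}(V) = {27, 28, 30, 31} ∉ τ ✗.
  V = {[29], [30], [31]}: π^{-1}(V) = {29, 30, 31} ∉ τ ✗.
  V = {[27=28], [29], [30], [31]}: π^{-1}(V) = {27, 28, 29, 30, 31} ∈ τ ✓.
Open sets in the quotient: τ_Q = {{}, {[30]}, {[31]}, {[30], [31]}, {[27=28], [29], [30], [31]}} (5 elements).


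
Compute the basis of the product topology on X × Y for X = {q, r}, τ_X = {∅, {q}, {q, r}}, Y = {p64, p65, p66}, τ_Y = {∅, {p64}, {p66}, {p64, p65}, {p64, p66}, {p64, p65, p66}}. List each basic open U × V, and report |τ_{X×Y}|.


Basis B = {∅ × ∅, {q} × {p64}, {q} × {p66}, {q} × {p64, p65}, {q} × {p64, p66}, {q, r} × {p64}, {q, r} × {p66}, {q} × {p64, p65, p66}, {q, r} × {p64, p65}, {q, r} × {p64, p66}, {q, r} × {p64, p65, p66}}; |τ_{X×Y}| = 18.

Enumerate products U × V with U ∈ τ_X, V ∈ τ_Y (deduplicated):
  ∅ × ∅ = {} (∅)
  {q} × {p64} = {(q,p64)}
  {q} × {p66} = {(q,p66)}
  {q} × {p64, p65} = {(q,p64), (q,p65)}
  {q} × {p64, p66} = {(q,p64), (q,p66)}
  {q, r} × {p64} = {(q,p64), (r,p64)}
  {q, r} × {p66} = {(q,p66), (r,p66)}
  {q} × {p64, p65, p66} = {(q,p64), (q,p65), (q,p66)}
  {q, r} × {p64, p65} = {(q,p64), (q,p65), (r,p64), (r,p65)}
  {q, r} × {p64, p66} = {(q,p64), (q,p66), (r,p64), (r,p66)}
  {q, r} × {p64, p65, p66} = {(q,p64), (q,p65), (q,p66), (r,p64), (r,p65), (r,p66)}
These 11 distinct sets form the basis B.
Close under arbitrary unions to get τ_{X×Y}; counting gives |τ_{X×Y}| = 18.


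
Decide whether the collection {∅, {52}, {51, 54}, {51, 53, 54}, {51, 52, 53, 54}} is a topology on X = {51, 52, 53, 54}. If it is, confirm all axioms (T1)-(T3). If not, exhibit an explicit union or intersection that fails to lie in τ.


τ is NOT a topology on X.

Axiom (T1): ∅ ∈ τ? Yes; X ∈ τ? Yes.
Axiom (T2/T3): check pairwise unions and intersections of members of τ.
Counterexample for (T2): {52} ∪ {51, 54} = {51, 52, 54} ∉ τ. Therefore τ is NOT a topology.


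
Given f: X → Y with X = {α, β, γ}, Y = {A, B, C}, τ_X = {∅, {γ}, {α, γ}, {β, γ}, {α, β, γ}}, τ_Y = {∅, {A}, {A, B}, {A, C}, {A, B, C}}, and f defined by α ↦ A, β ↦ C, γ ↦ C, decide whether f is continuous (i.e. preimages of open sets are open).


f is NOT continuous.

Compute f^{-1}(U) for each U ∈ τ_Y:
  U = ∅: f^{-1}(U) = ∅ ∈ τ_X ✓.
  U = {A}: f^{-1}(U) = {α} ∉ τ_X ✗.
  U = {A, B}: f^{-1}(U) = {α} ∉ τ_X ✗.
  U = {A, C}: f^{-1}(U) = {α, β, γ} ∈ τ_X ✓.
  U = {A, B, C}: f^{-1}(U) = {α, β, γ} ∈ τ_X ✓.
Found U = {A} with f^{-1}(U) = {α} not in τ_X. Therefore f is NOT continuous.


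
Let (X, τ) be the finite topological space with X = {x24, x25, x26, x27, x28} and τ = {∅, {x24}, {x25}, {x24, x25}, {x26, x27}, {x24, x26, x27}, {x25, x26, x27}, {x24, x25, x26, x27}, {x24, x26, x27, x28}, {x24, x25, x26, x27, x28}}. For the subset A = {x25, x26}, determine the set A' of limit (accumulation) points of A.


A' = {x27, x28}

For each x ∈ X, list the open sets U ∈ τ with x ∈ U, then check whether U ∩ (A ∖ {x}) ≠ ∅ for every such U.
  x = x24: open {x24} ∋ x has {x24} ∩ (A ∖ {x24}) = ∅, so x is NOT a limit point.
  x = x25: open {x25} ∋ x has {x25} ∩ (A ∖ {x25}) = ∅, so x is NOT a limit point.
  x = x26: open {x26, x27} ∋ x has {x26, x27} ∩ (A ∖ {x26}) = ∅, so x is NOT a limit point.
  x = x27: opens ∋ x are {x26, x27}, {x24, x26, x27}, {x25, x26, x27}, {x24, x25, x26, x27}, {x24, x26, x27, x28}, {x24, x25, x26, x27, x28}; each meets A ∖ {x27}, so x IS a limit point.
  x = x28: opens ∋ x are {x24, x26, x27, x28}, {x24, x25, x26, x27, x28}; each meets A ∖ {x28}, so x IS a limit point.
Collecting: A' = {x27, x28}.


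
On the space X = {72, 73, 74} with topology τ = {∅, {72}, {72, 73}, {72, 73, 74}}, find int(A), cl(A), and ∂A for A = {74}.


int(A) = ∅, cl(A) = {74}, ∂A = {74}.

Closed sets in (X, τ) are complements of opens:
  closed(X, τ) = {∅, {74}, {73, 74}, {72, 73, 74}}.
int(A) = ⋃ {U ∈ τ : U ⊆ A}. Opens contained in A: ∅.
Taking the union of these: int(A) = ∅.
cl(A) = ⋂ {C closed : A ⊆ C}. Closed sets containing A: {74}, {73, 74}, {72, 73, 74}.
Intersecting these: cl(A) = {74}.
∂A = cl(A) ∖ int(A) = {74} ∖ ∅ = {74}.


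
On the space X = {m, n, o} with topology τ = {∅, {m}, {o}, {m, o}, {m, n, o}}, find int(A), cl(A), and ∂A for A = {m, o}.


int(A) = {m, o}, cl(A) = {m, n, o}, ∂A = {n}.

Closed sets in (X, τ) are complements of opens:
  closed(X, τ) = {∅, {n}, {m, n}, {n, o}, {m, n, o}}.
int(A) = ⋃ {U ∈ τ : U ⊆ A}. Opens contained in A: ∅, {m}, {o}, {m, o}.
Taking the union of these: int(A) = {m, o}.
cl(A) = ⋂ {C closed : A ⊆ C}. Closed sets containing A: {m, n, o}.
Intersecting these: cl(A) = {m, n, o}.
∂A = cl(A) ∖ int(A) = {m, n, o} ∖ {m, o} = {n}.


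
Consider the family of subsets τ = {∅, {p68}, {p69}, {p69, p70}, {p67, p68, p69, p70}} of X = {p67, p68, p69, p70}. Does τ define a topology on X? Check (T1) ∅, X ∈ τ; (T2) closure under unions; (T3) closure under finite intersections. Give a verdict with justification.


τ is NOT a topology on X.

Axiom (T1): ∅ ∈ τ? Yes; X ∈ τ? Yes.
Axiom (T2/T3): check pairwise unions and intersections of members of τ.
Counterexample for (T2): {p68} ∪ {p69} = {p68, p69} ∉ τ. Therefore τ is NOT a topology.


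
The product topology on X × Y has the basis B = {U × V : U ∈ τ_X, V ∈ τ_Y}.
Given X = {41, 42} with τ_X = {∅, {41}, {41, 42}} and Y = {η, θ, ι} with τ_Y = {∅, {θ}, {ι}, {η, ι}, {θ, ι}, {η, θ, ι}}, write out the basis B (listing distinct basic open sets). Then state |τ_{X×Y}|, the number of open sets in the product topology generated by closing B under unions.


Basis B = {∅ × ∅, {41} × {θ}, {41} × {ι}, {41} × {η, ι}, {41} × {θ, ι}, {41, 42} × {θ}, {41, 42} × {ι}, {41} × {η, θ, ι}, {41, 42} × {η, ι}, {41, 42} × {θ, ι}, {41, 42} × {η, θ, ι}}; |τ_{X×Y}| = 18.

Enumerate products U × V with U ∈ τ_X, V ∈ τ_Y (deduplicated):
  ∅ × ∅ = {} (∅)
  {41} × {θ} = {(41,θ)}
  {41} × {ι} = {(41,ι)}
  {41} × {η, ι} = {(41,η), (41,ι)}
  {41} × {θ, ι} = {(41,θ), (41,ι)}
  {41, 42} × {θ} = {(41,θ), (42,θ)}
  {41, 42} × {ι} = {(41,ι), (42,ι)}
  {41} × {η, θ, ι} = {(41,η), (41,θ), (41,ι)}
  {41, 42} × {η, ι} = {(41,η), (41,ι), (42,η), (42,ι)}
  {41, 42} × {θ, ι} = {(41,θ), (41,ι), (42,θ), (42,ι)}
  {41, 42} × {η, θ, ι} = {(41,η), (41,θ), (41,ι), (42,η), (42,θ), (42,ι)}
These 11 distinct sets form the basis B.
Close under arbitrary unions to get τ_{X×Y}; counting gives |τ_{X×Y}| = 18.


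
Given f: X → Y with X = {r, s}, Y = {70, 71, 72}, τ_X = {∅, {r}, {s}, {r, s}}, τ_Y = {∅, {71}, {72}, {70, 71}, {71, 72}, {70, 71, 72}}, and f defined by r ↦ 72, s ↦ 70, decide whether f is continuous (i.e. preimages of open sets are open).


f IS continuous.

Compute f^{-1}(U) for each U ∈ τ_Y:
  U = ∅: f^{-1}(U) = ∅ ∈ τ_X ✓.
  U = {71}: f^{-1}(U) = ∅ ∈ τ_X ✓.
  U = {72}: f^{-1}(U) = {r} ∈ τ_X ✓.
  U = {70, 71}: f^{-1}(U) = {s} ∈ τ_X ✓.
  U = {71, 72}: f^{-1}(U) = {r} ∈ τ_X ✓.
  U = {70, 71, 72}: f^{-1}(U) = {r, s} ∈ τ_X ✓.
Every preimage lies in τ_X, so f IS continuous.


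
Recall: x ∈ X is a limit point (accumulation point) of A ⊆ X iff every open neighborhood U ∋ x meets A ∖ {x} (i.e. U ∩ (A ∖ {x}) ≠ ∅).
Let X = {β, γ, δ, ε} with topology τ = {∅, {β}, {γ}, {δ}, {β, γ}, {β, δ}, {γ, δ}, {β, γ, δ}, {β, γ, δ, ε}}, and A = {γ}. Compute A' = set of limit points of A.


A' = {ε}

For each x ∈ X, list the open sets U ∈ τ with x ∈ U, then check whether U ∩ (A ∖ {x}) ≠ ∅ for every such U.
  x = β: open {β} ∋ x has {β} ∩ (A ∖ {β}) = ∅, so x is NOT a limit point.
  x = γ: open {γ} ∋ x has {γ} ∩ (A ∖ {γ}) = ∅, so x is NOT a limit point.
  x = δ: open {δ} ∋ x has {δ} ∩ (A ∖ {δ}) = ∅, so x is NOT a limit point.
  x = ε: opens ∋ x are {β, γ, δ, ε}; each meets A ∖ {ε}, so x IS a limit point.
Collecting: A' = {ε}.


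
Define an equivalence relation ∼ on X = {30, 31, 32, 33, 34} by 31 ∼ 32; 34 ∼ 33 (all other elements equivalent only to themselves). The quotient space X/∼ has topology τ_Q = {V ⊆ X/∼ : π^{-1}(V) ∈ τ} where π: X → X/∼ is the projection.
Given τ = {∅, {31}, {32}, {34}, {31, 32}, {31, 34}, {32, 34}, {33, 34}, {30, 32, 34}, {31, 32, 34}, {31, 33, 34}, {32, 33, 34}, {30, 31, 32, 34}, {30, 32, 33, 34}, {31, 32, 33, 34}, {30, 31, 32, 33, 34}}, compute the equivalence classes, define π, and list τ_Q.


X/∼ = {[30], [31=32], [33=34]}; |τ_Q| = 5.

Equivalence classes: [30], [31=32], [33=34].
Quotient map π: X → X/∼ sends 30 ↦ [30], 31 ↦ [31=32], 32 ↦ [31=32], 33 ↦ [33=34], 34 ↦ [33=34].
For each subset V ⊆ X/∼, compute π^{-1}(V) ⊆ X and check whether π^{-1}(V) ∈ τ. V is open in τ_Q iff π^{-1}(V) ∈ τ.
  V = {}: π^{-1}(V) = ∅ ∈ τ ✓.
  V = {[30]}: π^{-1}(V) = {30} ∉ τ ✗.
  V = {[31=32]}: π^{-1}(V) = {31, 32} ∈ τ ✓.
  V = {[30], [31=32]}: π^{-1}(V) = {30, 31, 32} ∉ τ ✗.
  V = {[33=34]}: π^{-1}(V) = {33, 34} ∈ τ ✓.
  V = {[30], [33=34]}: π^{-1}(V) = {30, 33, 34} ∉ τ ✗.
  V = {[31=32], [33=34]}: π^{-1}(V) = {31, 32, 33, 34} ∈ τ ✓.
  V = {[30], [31=32], [33=34]}: π^{-1}(V) = {30, 31, 32, 33, 34} ∈ τ ✓.
Open sets in the quotient: τ_Q = {{}, {[31=32]}, {[33=34]}, {[31=32], [33=34]}, {[30], [31=32], [33=34]}} (5 elements).


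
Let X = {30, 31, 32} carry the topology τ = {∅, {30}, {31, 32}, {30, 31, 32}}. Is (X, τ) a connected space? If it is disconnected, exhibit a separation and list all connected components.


(X, τ) is disconnected; components = [{30}, {31, 32}].

Find clopen sets (U ∈ τ with X ∖ U ∈ τ):
  U = ∅, X ∖ U = {30, 31, 32} — both open, so U is clopen.
  U = {30}, X ∖ U = {31, 32} — both open, so U is clopen.
  U = {31, 32}, X ∖ U = {30} — both open, so U is clopen.
  U = {30, 31, 32}, X ∖ U = ∅ — both open, so U is clopen.
Nontrivial clopen(s) exist: e.g. {31, 32}. So (X, τ) is disconnected.
Compute connected components by grouping points that agree on all clopens:
  component: {30}
  component: {31, 32}


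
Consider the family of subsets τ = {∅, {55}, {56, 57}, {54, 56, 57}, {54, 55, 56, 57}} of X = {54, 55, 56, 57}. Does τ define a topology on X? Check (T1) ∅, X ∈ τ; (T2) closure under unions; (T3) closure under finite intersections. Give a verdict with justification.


τ is NOT a topology on X.

Axiom (T1): ∅ ∈ τ? Yes; X ∈ τ? Yes.
Axiom (T2/T3): check pairwise unions and intersections of members of τ.
Counterexample for (T2): {55} ∪ {56, 57} = {55, 56, 57} ∉ τ. Therefore τ is NOT a topology.


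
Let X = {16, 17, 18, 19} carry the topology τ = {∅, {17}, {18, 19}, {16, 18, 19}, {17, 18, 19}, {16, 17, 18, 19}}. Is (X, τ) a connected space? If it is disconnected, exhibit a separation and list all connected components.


(X, τ) is disconnected; components = [{17}, {16, 18, 19}].

Find clopen sets (U ∈ τ with X ∖ U ∈ τ):
  U = ∅, X ∖ U = {16, 17, 18, 19} — both open, so U is clopen.
  U = {17}, X ∖ U = {16, 18, 19} — both open, so U is clopen.
  U = {16, 18, 19}, X ∖ U = {17} — both open, so U is clopen.
  U = {16, 17, 18, 19}, X ∖ U = ∅ — both open, so U is clopen.
Nontrivial clopen(s) exist: e.g. {17}. So (X, τ) is disconnected.
Compute connected components by grouping points that agree on all clopens:
  component: {17}
  component: {16, 18, 19}


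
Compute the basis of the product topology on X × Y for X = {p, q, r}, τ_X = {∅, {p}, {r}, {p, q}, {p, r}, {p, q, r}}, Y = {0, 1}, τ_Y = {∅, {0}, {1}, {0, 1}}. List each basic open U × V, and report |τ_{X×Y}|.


Basis B = {∅ × ∅, {p} × {0}, {p} × {1}, {r} × {0}, {r} × {1}, {p} × {0, 1}, {p, q} × {0}, {p, r} × {0}, {p, q} × {1}, {p, r} × {1}, {r} × {0, 1}, {p, q, r} × {0}, {p, q, r} × {1}, {p, q} × {0, 1}, {p, r} × {0, 1}, {p, q, r} × {0, 1}}; |τ_{X×Y}| = 36.

Enumerate products U × V with U ∈ τ_X, V ∈ τ_Y (deduplicated):
  ∅ × ∅ = {} (∅)
  {p} × {0} = {(p,0)}
  {p} × {1} = {(p,1)}
  {r} × {0} = {(r,0)}
  {r} × {1} = {(r,1)}
  {p} × {0, 1} = {(p,0), (p,1)}
  {p, q} × {0} = {(p,0), (q,0)}
  {p, r} × {0} = {(p,0), (r,0)}
  {p, q} × {1} = {(p,1), (q,1)}
  {p, r} × {1} = {(p,1), (r,1)}
  {r} × {0, 1} = {(r,0), (r,1)}
  {p, q, r} × {0} = {(p,0), (q,0), (r,0)}
  {p, q, r} × {1} = {(p,1), (q,1), (r,1)}
  {p, q} × {0, 1} = {(p,0), (p,1), (q,0), (q,1)}
  {p, r} × {0, 1} = {(p,0), (p,1), (r,0), (r,1)}
  {p, q, r} × {0, 1} = {(p,0), (p,1), (q,0), (q,1), (r,0), (r,1)}
These 16 distinct sets form the basis B.
Close under arbitrary unions to get τ_{X×Y}; counting gives |τ_{X×Y}| = 36.


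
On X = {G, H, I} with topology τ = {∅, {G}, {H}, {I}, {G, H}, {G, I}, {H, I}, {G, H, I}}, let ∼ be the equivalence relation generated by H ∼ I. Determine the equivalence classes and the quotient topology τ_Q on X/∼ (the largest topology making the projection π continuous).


X/∼ = {[G], [H=I]}; |τ_Q| = 4.

Equivalence classes: [G], [H=I].
Quotient map π: X → X/∼ sends G ↦ [G], H ↦ [H=I], I ↦ [H=I].
For each subset V ⊆ X/∼, compute π^{-1}(V) ⊆ X and check whether π^{-1}(V) ∈ τ. V is open in τ_Q iff π^{-1}(V) ∈ τ.
  V = {}: π^{-1}(V) = ∅ ∈ τ ✓.
  V = {[G]}: π^{-1}(V) = {G} ∈ τ ✓.
  V = {[H=I]}: π^{-1}(V) = {H, I} ∈ τ ✓.
  V = {[G], [H=I]}: π^{-1}(V) = {G, H, I} ∈ τ ✓.
Open sets in the quotient: τ_Q = {{}, {[G]}, {[H=I]}, {[G], [H=I]}} (4 elements).


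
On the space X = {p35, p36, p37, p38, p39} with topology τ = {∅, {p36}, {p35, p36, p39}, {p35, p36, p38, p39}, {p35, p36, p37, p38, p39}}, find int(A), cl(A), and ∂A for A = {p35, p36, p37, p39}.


int(A) = {p35, p36, p39}, cl(A) = {p35, p36, p37, p38, p39}, ∂A = {p37, p38}.

Closed sets in (X, τ) are complements of opens:
  closed(X, τ) = {∅, {p37}, {p37, p38}, {p35, p37, p38, p39}, {p35, p36, p37, p38, p39}}.
int(A) = ⋃ {U ∈ τ : U ⊆ A}. Opens contained in A: ∅, {p36}, {p35, p36, p39}.
Taking the union of these: int(A) = {p35, p36, p39}.
cl(A) = ⋂ {C closed : A ⊆ C}. Closed sets containing A: {p35, p36, p37, p38, p39}.
Intersecting these: cl(A) = {p35, p36, p37, p38, p39}.
∂A = cl(A) ∖ int(A) = {p35, p36, p37, p38, p39} ∖ {p35, p36, p39} = {p37, p38}.


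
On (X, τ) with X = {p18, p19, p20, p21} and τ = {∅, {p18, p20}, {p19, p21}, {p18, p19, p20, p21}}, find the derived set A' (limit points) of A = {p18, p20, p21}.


A' = {p18, p19, p20}

For each x ∈ X, list the open sets U ∈ τ with x ∈ U, then check whether U ∩ (A ∖ {x}) ≠ ∅ for every such U.
  x = p18: opens ∋ x are {p18, p20}, {p18, p19, p20, p21}; each meets A ∖ {p18}, so x IS a limit point.
  x = p19: opens ∋ x are {p19, p21}, {p18, p19, p20, p21}; each meets A ∖ {p19}, so x IS a limit point.
  x = p20: opens ∋ x are {p18, p20}, {p18, p19, p20, p21}; each meets A ∖ {p20}, so x IS a limit point.
  x = p21: open {p19, p21} ∋ x has {p19, p21} ∩ (A ∖ {p21}) = ∅, so x is NOT a limit point.
Collecting: A' = {p18, p19, p20}.


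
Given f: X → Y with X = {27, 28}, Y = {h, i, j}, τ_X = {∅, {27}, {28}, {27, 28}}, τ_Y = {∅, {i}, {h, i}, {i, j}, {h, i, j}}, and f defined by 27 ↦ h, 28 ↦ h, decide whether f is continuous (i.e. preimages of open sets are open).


f IS continuous.

Compute f^{-1}(U) for each U ∈ τ_Y:
  U = ∅: f^{-1}(U) = ∅ ∈ τ_X ✓.
  U = {i}: f^{-1}(U) = ∅ ∈ τ_X ✓.
  U = {h, i}: f^{-1}(U) = {27, 28} ∈ τ_X ✓.
  U = {i, j}: f^{-1}(U) = ∅ ∈ τ_X ✓.
  U = {h, i, j}: f^{-1}(U) = {27, 28} ∈ τ_X ✓.
Every preimage lies in τ_X, so f IS continuous.


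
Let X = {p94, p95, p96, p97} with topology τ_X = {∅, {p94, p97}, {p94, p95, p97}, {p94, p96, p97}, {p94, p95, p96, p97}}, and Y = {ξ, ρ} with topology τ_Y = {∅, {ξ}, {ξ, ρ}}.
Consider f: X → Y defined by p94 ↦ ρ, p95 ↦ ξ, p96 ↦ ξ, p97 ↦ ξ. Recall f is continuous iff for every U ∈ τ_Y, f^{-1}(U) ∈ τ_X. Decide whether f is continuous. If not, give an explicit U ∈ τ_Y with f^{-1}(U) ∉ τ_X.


f is NOT continuous.

Compute f^{-1}(U) for each U ∈ τ_Y:
  U = ∅: f^{-1}(U) = ∅ ∈ τ_X ✓.
  U = {ξ}: f^{-1}(U) = {p95, p96, p97} ∉ τ_X ✗.
  U = {ξ, ρ}: f^{-1}(U) = {p94, p95, p96, p97} ∈ τ_X ✓.
Found U = {ξ} with f^{-1}(U) = {p95, p96, p97} not in τ_X. Therefore f is NOT continuous.
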